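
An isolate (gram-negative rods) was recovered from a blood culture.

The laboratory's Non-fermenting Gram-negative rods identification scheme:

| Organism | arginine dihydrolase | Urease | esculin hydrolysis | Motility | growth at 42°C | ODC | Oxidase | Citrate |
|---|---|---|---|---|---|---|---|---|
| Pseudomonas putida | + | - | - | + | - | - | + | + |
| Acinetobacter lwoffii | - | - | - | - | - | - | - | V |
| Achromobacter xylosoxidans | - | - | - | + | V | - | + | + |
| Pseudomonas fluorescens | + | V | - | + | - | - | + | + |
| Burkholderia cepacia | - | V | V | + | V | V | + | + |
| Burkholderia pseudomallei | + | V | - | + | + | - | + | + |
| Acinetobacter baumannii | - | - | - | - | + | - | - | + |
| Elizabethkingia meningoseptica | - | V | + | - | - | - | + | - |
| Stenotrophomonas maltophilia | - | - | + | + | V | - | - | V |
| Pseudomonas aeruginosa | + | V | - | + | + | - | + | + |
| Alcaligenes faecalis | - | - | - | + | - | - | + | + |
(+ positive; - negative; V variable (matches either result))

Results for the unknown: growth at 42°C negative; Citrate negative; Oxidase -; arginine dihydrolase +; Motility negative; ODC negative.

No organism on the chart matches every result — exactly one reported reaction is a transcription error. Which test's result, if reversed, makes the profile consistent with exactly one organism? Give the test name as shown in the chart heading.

arginine dihydrolase

As reported, no row in the chart matches all 6 reactions.
Reversing growth at 42°C → still no organism matches.
Reversing Motility → still no organism matches.
Reversing Citrate → still no organism matches.
Reversing Oxidase → still no organism matches.
Reversing arginine dihydrolase (to -) → unique match: Acinetobacter lwoffii.
Reversing ODC → still no organism matches.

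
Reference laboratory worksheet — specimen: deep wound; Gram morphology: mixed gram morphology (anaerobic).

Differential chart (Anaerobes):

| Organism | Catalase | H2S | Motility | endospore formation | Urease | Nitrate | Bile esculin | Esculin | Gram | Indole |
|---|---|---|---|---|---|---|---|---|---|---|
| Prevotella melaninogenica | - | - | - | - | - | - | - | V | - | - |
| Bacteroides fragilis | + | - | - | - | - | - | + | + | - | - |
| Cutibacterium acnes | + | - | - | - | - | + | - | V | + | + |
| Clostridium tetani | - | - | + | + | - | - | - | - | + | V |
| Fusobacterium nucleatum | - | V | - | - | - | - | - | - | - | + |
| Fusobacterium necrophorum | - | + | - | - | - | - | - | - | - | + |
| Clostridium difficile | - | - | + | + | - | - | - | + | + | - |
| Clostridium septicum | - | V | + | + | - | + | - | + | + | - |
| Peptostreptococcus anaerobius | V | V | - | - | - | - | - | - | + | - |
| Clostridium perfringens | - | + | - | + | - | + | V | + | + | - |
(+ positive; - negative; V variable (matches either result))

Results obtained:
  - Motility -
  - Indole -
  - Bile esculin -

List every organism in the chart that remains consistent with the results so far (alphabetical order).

Indole -: excludes Cutibacterium acnes, Fusobacterium nucleatum, Fusobacterium necrophorum — 7 left.
Motility -: excludes Clostridium tetani, Clostridium difficile, Clostridium septicum — 4 left.
Bile esculin -: excludes Bacteroides fragilis — 3 left.

Clostridium perfringens, Peptostreptococcus anaerobius, Prevotella melaninogenica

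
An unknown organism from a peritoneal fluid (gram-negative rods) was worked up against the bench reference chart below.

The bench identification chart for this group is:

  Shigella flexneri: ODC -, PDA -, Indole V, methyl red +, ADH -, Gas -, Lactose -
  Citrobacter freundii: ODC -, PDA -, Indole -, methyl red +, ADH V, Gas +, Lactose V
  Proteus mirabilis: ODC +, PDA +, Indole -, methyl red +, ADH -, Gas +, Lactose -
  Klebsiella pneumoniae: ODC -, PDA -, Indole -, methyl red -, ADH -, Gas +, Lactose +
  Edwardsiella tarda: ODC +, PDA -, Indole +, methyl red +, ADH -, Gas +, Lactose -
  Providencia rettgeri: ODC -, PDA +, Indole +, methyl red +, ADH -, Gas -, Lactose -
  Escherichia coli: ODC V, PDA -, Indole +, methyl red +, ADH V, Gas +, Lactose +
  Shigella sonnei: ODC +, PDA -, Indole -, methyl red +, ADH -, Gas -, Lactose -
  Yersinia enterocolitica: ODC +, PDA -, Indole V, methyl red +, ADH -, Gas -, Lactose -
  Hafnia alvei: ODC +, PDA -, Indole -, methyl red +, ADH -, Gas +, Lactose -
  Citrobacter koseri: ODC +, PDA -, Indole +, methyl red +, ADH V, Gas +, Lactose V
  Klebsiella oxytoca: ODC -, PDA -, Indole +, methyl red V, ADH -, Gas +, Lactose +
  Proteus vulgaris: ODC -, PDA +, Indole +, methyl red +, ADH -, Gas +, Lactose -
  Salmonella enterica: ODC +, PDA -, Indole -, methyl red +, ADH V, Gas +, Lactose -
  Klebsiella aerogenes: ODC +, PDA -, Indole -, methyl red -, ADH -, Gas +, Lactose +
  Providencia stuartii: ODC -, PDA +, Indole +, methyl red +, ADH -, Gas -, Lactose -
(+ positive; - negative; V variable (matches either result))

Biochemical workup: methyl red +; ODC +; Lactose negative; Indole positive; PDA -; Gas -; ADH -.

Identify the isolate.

ODC +: excludes 7 organisms — 9 left.
Lactose -: excludes Escherichia coli, Klebsiella aerogenes — 7 left.
Gas -: excludes 5 organisms — 2 left.
methyl red +: all 2 remaining candidates are consistent.
PDA -: all 2 remaining candidates are consistent.
ADH -: all 2 remaining candidates are consistent.
Indole +: excludes Shigella sonnei — 1 left.

Yersinia enterocolitica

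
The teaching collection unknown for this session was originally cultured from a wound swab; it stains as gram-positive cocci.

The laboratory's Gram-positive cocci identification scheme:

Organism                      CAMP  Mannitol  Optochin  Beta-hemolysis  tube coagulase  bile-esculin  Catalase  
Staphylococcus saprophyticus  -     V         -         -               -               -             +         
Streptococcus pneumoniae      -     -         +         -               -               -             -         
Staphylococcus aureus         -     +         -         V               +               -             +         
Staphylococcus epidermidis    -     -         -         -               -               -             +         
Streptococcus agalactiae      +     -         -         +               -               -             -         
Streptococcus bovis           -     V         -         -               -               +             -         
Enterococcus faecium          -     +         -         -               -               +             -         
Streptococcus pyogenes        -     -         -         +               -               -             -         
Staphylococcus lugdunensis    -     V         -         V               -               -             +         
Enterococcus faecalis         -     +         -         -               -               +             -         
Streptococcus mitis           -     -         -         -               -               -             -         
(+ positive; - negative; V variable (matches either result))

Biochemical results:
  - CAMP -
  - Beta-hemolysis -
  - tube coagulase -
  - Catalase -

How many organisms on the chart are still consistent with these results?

tube coagulase -: excludes Staphylococcus aureus — 10 left.
Catalase -: excludes Staphylococcus saprophyticus, Staphylococcus epidermidis, Staphylococcus lugdunensis — 7 left.
CAMP -: excludes Streptococcus agalactiae — 6 left.
Beta-hemolysis -: excludes Streptococcus pyogenes — 5 left.
Still consistent: Enterococcus faecalis, Enterococcus faecium, Streptococcus bovis, Streptococcus mitis, Streptococcus pneumoniae.

5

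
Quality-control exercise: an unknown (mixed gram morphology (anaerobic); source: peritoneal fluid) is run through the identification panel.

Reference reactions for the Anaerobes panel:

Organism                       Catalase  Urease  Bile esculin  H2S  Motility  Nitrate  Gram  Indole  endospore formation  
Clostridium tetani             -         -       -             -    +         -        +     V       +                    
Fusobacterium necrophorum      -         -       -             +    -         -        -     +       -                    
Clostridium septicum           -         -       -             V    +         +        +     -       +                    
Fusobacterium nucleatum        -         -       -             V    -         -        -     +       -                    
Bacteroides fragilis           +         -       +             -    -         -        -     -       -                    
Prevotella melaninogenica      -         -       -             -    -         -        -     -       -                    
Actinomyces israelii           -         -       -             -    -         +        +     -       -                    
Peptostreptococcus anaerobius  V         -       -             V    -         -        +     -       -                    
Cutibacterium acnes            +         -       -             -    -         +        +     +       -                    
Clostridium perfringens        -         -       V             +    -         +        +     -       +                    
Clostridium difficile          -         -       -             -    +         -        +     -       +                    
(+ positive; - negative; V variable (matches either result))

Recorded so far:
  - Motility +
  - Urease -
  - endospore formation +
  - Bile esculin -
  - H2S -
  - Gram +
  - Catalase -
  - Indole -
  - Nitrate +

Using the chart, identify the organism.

Clostridium septicum

Nitrate +: excludes 7 organisms — 4 left.
Catalase -: excludes Cutibacterium acnes — 3 left.
Bile esculin -: all 3 remaining candidates are consistent.
H2S -: excludes Clostridium perfringens — 2 left.
endospore formation +: excludes Actinomyces israelii — 1 left.
Gram +: the one remaining candidate is consistent.
Motility +: the one remaining candidate is consistent.
Urease -: the one remaining candidate is consistent.
Indole -: the one remaining candidate is consistent.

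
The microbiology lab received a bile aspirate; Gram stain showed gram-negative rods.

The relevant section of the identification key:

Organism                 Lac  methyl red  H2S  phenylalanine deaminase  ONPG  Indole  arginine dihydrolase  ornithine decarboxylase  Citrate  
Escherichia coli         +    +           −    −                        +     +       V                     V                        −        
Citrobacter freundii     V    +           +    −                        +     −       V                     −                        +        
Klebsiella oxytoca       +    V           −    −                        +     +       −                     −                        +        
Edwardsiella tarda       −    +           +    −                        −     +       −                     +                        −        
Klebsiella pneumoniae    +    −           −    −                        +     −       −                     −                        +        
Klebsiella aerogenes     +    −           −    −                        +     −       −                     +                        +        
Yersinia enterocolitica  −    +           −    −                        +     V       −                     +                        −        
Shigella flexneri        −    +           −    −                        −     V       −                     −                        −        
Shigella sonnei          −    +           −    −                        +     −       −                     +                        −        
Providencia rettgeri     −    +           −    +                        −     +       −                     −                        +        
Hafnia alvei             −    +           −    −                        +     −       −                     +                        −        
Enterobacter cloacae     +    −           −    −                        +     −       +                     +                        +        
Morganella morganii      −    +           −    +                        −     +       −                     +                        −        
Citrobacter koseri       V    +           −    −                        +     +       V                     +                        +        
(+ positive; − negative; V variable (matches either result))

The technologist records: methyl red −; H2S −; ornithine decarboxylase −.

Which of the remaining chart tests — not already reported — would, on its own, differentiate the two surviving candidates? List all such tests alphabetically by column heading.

Indole

H2S −: excludes Citrobacter freundii, Edwardsiella tarda — 12 left.
ornithine decarboxylase −: excludes 7 organisms — 5 left.
methyl red −: excludes Escherichia coli, Shigella flexneri, Providencia rettgeri — 2 left.
Two candidates remain: Klebsiella oxytoca and Klebsiella pneumoniae.
  Lac: + vs + — same for both, does not separate.
  phenylalanine deaminase: − vs − — same for both, does not separate.
  ONPG: + vs + — same for both, does not separate.
  Indole: Klebsiella oxytoca +, Klebsiella pneumoniae − — discriminates.
  arginine dihydrolase: − vs − — same for both, does not separate.
  Citrate: + vs + — same for both, does not separate.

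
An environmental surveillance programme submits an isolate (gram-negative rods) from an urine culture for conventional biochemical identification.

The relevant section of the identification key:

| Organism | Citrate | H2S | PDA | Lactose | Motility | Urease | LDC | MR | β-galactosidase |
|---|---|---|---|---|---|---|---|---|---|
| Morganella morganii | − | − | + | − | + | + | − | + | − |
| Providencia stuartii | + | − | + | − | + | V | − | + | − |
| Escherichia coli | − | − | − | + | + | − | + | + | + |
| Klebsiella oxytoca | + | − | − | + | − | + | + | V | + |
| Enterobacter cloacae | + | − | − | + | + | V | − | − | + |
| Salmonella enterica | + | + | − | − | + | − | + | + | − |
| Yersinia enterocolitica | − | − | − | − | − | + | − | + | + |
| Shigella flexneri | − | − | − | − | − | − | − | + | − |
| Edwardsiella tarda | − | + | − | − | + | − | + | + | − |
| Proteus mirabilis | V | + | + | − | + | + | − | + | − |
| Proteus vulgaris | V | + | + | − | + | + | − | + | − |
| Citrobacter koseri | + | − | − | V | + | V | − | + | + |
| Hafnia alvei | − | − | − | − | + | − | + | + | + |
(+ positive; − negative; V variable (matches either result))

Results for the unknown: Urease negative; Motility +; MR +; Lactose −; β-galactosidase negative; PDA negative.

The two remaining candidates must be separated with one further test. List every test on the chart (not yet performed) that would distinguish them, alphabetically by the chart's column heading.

Citrate

PDA −: excludes Morganella morganii, Providencia stuartii, Proteus mirabilis, Proteus vulgaris — 9 left.
β-galactosidase −: excludes 6 organisms — 3 left.
MR +: all 3 remaining candidates are consistent.
Urease −: all 3 remaining candidates are consistent.
Lactose −: all 3 remaining candidates are consistent.
Motility +: excludes Shigella flexneri — 2 left.
Two candidates remain: Edwardsiella tarda and Salmonella enterica.
  Citrate: Edwardsiella tarda −, Salmonella enterica + — discriminates.
  H2S: + vs + — same for both, does not separate.
  LDC: + vs + — same for both, does not separate.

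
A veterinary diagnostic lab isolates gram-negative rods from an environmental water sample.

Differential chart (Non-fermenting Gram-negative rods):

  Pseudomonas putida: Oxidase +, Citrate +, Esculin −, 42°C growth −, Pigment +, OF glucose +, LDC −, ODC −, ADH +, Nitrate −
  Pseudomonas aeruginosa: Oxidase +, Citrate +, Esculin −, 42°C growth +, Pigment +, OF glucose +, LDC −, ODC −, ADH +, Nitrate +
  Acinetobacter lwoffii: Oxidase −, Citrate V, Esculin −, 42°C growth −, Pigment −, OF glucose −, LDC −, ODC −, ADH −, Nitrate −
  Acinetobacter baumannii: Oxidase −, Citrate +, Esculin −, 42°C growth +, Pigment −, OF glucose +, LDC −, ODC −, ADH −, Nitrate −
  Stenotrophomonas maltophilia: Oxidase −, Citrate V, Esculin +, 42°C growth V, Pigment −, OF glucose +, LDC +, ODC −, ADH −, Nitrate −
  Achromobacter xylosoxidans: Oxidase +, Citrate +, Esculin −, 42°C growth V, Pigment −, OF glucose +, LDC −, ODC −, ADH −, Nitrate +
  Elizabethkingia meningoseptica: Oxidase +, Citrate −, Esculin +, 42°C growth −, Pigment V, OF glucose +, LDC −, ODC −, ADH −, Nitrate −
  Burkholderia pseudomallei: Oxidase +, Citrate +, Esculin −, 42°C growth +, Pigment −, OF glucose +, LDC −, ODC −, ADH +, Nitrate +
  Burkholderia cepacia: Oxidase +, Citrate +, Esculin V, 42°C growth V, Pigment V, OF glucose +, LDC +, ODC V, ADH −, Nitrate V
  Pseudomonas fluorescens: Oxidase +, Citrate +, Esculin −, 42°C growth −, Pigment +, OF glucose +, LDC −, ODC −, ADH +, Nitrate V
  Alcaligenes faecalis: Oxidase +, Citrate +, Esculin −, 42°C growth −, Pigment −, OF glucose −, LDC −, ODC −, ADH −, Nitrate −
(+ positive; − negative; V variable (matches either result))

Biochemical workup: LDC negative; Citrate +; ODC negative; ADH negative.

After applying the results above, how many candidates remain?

ADH −: excludes Pseudomonas putida, Pseudomonas aeruginosa, Burkholderia pseudomallei, Pseudomonas fluorescens — 7 left.
ODC −: all 7 remaining candidates are consistent.
LDC −: excludes Stenotrophomonas maltophilia, Burkholderia cepacia — 5 left.
Citrate +: excludes Elizabethkingia meningoseptica — 4 left.
Still consistent: Achromobacter xylosoxidans, Acinetobacter baumannii, Acinetobacter lwoffii, Alcaligenes faecalis.

4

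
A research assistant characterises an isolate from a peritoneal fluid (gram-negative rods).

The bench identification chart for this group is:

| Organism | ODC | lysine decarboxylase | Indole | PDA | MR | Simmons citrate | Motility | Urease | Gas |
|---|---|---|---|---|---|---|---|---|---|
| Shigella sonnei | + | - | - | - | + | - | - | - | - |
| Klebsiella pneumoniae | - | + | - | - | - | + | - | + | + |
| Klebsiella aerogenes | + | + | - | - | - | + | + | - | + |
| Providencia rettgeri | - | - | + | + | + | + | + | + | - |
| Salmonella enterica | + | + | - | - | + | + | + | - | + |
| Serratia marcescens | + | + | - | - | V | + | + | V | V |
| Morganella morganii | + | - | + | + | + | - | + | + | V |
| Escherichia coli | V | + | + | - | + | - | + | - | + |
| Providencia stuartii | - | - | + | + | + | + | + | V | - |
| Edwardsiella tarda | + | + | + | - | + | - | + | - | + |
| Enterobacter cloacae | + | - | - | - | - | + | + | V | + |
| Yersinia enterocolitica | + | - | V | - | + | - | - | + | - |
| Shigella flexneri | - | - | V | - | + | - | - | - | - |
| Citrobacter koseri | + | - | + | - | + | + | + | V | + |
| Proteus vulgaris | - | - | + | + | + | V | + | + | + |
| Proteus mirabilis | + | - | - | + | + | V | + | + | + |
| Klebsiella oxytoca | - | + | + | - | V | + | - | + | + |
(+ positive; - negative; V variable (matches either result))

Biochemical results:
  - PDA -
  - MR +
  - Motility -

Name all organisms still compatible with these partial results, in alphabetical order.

Klebsiella oxytoca, Shigella flexneri, Shigella sonnei, Yersinia enterocolitica

Motility -: excludes 12 organisms — 5 left.
MR +: excludes Klebsiella pneumoniae — 4 left.
PDA -: all 4 remaining candidates are consistent.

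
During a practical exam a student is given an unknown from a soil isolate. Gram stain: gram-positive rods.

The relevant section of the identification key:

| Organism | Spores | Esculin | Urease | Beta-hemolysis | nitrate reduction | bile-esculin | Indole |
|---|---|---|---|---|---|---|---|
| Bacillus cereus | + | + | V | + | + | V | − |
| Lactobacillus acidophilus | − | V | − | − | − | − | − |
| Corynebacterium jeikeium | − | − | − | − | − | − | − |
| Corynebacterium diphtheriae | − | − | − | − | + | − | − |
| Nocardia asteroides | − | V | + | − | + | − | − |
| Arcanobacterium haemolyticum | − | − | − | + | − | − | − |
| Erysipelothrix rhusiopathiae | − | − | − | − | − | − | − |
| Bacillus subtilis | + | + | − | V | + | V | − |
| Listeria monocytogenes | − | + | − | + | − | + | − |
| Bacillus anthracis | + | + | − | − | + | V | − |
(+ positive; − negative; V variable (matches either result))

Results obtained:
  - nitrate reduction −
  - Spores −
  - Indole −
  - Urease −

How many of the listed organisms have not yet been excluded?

Spores −: excludes Bacillus cereus, Bacillus subtilis, Bacillus anthracis — 7 left.
nitrate reduction −: excludes Corynebacterium diphtheriae, Nocardia asteroides — 5 left.
Indole −: all 5 remaining candidates are consistent.
Urease −: all 5 remaining candidates are consistent.
Still consistent: Arcanobacterium haemolyticum, Corynebacterium jeikeium, Erysipelothrix rhusiopathiae, Lactobacillus acidophilus, Listeria monocytogenes.

5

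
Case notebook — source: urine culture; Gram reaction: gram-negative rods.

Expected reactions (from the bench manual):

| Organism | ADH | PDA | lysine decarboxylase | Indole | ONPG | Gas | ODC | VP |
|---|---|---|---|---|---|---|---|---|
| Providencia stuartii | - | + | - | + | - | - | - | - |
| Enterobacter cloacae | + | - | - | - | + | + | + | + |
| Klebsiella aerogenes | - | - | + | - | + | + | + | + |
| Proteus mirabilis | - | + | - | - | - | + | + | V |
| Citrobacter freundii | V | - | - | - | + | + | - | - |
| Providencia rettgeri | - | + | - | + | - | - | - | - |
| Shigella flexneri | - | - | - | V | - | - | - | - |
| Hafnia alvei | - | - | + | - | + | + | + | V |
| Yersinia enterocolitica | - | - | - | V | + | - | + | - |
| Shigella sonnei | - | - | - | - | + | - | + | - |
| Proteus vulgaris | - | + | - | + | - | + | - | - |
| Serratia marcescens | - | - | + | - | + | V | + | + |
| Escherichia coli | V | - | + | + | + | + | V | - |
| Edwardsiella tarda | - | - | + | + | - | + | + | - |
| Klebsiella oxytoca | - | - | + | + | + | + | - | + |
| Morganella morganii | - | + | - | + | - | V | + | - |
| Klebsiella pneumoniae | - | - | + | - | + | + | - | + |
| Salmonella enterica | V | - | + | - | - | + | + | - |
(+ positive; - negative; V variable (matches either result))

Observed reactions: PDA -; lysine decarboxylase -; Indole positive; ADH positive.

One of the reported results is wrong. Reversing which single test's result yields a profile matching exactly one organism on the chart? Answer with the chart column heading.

lysine decarboxylase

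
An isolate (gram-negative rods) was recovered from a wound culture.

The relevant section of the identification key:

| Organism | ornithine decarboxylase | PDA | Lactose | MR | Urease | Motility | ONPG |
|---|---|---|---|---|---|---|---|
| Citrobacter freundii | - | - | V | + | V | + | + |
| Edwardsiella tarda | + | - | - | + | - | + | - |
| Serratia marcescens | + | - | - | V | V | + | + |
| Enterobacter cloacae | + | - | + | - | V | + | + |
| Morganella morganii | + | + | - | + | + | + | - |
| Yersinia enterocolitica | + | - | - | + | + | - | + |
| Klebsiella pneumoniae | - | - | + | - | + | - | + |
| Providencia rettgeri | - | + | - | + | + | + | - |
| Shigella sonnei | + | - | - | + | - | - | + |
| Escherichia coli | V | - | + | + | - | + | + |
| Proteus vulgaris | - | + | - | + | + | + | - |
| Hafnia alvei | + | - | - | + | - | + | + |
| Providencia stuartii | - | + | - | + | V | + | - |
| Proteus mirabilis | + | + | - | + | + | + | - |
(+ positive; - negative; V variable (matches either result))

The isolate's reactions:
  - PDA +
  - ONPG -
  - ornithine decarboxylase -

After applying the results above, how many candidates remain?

ONPG -: excludes 8 organisms — 6 left.
PDA +: excludes Edwardsiella tarda — 5 left.
ornithine decarboxylase -: excludes Morganella morganii, Proteus mirabilis — 3 left.
Still consistent: Proteus vulgaris, Providencia rettgeri, Providencia stuartii.

3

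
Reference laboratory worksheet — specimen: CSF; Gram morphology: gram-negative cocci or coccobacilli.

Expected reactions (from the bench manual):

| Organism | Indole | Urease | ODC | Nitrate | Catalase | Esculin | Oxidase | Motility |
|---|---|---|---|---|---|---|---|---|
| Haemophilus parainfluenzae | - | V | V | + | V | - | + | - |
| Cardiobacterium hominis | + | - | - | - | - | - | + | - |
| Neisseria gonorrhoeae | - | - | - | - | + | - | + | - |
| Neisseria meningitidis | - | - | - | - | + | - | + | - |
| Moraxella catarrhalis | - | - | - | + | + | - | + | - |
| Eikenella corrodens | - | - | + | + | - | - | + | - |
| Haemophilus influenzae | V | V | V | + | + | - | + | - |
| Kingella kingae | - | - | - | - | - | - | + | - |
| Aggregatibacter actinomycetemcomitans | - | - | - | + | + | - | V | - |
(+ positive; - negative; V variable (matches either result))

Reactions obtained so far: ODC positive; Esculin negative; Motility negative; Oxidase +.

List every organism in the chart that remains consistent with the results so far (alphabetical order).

Oxidase +: all 9 remaining candidates are consistent.
Motility -: all 9 remaining candidates are consistent.
Esculin -: all 9 remaining candidates are consistent.
ODC +: excludes 6 organisms — 3 left.

Eikenella corrodens, Haemophilus influenzae, Haemophilus parainfluenzae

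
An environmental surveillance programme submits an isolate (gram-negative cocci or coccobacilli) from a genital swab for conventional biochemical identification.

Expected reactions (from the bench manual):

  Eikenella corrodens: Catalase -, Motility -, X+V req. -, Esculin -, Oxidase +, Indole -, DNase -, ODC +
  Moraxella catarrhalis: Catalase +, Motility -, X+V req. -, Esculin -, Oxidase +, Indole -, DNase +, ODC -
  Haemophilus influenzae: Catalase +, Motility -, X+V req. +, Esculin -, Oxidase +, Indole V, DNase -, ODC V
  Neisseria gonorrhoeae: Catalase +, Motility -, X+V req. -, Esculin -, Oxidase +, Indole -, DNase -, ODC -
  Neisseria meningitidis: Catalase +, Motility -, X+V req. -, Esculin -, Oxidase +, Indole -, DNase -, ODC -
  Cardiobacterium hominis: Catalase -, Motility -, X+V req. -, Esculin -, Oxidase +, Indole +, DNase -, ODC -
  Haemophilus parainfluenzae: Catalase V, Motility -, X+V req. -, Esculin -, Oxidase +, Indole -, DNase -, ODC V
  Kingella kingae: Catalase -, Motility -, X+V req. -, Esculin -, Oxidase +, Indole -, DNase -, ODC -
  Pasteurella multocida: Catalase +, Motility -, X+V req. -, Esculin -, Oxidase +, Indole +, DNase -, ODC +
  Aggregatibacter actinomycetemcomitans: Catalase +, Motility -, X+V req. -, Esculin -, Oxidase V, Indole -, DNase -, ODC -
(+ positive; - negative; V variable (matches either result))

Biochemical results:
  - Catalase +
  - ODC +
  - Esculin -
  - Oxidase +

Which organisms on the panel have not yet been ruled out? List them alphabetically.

Esculin -: all 10 remaining candidates are consistent.
Oxidase +: all 10 remaining candidates are consistent.
Catalase +: excludes Eikenella corrodens, Cardiobacterium hominis, Kingella kingae — 7 left.
ODC +: excludes Moraxella catarrhalis, Neisseria gonorrhoeae, Neisseria meningitidis, Aggregatibacter actinomycetemcomitans — 3 left.

Haemophilus influenzae, Haemophilus parainfluenzae, Pasteurella multocida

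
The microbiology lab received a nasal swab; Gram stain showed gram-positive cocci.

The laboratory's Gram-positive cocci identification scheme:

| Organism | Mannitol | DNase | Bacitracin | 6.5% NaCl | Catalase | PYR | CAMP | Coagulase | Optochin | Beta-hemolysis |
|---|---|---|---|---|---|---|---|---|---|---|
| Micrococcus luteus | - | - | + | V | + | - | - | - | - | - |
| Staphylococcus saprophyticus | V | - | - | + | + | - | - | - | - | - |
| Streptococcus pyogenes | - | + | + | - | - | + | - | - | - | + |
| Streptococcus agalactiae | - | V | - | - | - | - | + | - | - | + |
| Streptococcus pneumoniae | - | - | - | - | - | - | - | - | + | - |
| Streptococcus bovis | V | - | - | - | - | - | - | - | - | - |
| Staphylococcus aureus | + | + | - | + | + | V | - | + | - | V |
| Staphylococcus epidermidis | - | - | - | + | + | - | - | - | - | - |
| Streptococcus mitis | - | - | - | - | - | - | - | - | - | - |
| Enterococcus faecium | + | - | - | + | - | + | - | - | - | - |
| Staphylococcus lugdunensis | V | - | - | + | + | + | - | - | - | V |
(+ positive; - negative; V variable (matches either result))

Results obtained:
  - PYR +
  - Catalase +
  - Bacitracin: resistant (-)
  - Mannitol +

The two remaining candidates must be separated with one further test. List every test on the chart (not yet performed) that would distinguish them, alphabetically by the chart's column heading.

PYR +: excludes 7 organisms — 4 left.
Mannitol +: excludes Streptococcus pyogenes — 3 left.
Bacitracin -: all 3 remaining candidates are consistent.
Catalase +: excludes Enterococcus faecium — 2 left.
Two candidates remain: Staphylococcus aureus and Staphylococcus lugdunensis.
  DNase: Staphylococcus aureus +, Staphylococcus lugdunensis - — discriminates.
  6.5% NaCl: + vs + — same for both, does not separate.
  CAMP: - vs - — same for both, does not separate.
  Coagulase: Staphylococcus aureus +, Staphylococcus lugdunensis - — discriminates.
  Optochin: - vs - — same for both, does not separate.
  Beta-hemolysis: V vs V — variable for at least one, does not separate.

Coagulase, DNase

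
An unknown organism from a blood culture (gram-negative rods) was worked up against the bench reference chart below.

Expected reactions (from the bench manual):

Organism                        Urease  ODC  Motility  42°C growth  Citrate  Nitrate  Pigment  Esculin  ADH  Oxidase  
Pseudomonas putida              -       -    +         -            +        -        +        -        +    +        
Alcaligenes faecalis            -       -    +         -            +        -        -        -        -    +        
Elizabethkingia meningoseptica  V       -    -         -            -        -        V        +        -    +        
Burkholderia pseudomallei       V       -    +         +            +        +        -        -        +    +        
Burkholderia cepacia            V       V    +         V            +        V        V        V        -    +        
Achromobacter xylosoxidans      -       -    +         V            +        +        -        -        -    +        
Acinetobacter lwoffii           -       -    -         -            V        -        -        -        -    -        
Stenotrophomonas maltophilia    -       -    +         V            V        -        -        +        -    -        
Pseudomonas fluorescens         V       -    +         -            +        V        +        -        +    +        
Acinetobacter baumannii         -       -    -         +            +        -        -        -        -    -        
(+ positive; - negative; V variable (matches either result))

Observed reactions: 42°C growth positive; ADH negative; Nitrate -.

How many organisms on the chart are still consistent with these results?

Nitrate -: excludes Burkholderia pseudomallei, Achromobacter xylosoxidans — 8 left.
42°C growth +: excludes 5 organisms — 3 left.
ADH -: all 3 remaining candidates are consistent.
Still consistent: Acinetobacter baumannii, Burkholderia cepacia, Stenotrophomonas maltophilia.

3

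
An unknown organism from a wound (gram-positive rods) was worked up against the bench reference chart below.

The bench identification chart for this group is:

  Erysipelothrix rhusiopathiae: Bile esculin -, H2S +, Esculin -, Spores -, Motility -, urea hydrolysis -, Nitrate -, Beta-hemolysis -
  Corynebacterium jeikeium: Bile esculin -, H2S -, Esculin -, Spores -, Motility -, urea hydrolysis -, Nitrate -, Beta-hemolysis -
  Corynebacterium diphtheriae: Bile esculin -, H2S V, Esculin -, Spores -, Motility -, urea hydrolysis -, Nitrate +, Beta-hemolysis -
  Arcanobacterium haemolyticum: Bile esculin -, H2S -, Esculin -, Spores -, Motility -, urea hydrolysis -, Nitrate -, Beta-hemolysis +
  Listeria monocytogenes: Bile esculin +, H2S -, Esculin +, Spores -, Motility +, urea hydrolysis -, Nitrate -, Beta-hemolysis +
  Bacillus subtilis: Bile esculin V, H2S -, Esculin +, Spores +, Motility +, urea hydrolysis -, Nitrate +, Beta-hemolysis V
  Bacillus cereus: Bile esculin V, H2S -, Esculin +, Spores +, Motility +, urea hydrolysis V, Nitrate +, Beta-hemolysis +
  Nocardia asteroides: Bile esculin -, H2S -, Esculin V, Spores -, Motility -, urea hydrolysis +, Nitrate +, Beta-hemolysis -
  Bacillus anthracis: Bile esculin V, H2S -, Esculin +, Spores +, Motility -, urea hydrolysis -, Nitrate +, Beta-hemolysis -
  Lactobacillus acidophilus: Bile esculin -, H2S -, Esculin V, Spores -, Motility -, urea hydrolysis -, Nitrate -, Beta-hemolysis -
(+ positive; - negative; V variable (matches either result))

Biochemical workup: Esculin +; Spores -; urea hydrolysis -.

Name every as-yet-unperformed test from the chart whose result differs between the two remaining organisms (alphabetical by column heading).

Beta-hemolysis, Bile esculin, Motility

Esculin +: excludes Erysipelothrix rhusiopathiae, Corynebacterium jeikeium, Corynebacterium diphtheriae, Arcanobacterium haemolyticum — 6 left.
urea hydrolysis -: excludes Nocardia asteroides — 5 left.
Spores -: excludes Bacillus subtilis, Bacillus cereus, Bacillus anthracis — 2 left.
Two candidates remain: Lactobacillus acidophilus and Listeria monocytogenes.
  Bile esculin: Lactobacillus acidophilus -, Listeria monocytogenes + — discriminates.
  H2S: - vs - — same for both, does not separate.
  Motility: Lactobacillus acidophilus -, Listeria monocytogenes + — discriminates.
  Nitrate: - vs - — same for both, does not separate.
  Beta-hemolysis: Lactobacillus acidophilus -, Listeria monocytogenes + — discriminates.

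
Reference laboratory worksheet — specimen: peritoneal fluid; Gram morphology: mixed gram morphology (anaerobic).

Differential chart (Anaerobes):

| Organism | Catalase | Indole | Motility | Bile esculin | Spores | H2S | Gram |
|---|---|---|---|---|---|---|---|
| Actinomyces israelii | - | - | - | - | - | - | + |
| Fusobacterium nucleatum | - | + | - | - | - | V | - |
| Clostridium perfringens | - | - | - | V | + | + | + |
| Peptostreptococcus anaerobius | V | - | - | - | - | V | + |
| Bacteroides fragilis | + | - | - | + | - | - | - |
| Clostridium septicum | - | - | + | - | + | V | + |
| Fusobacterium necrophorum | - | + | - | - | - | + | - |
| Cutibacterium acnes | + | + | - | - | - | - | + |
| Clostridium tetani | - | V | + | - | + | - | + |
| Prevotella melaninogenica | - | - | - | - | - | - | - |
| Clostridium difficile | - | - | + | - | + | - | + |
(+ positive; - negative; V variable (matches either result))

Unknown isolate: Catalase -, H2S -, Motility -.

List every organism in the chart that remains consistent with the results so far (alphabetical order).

H2S -: excludes Clostridium perfringens, Fusobacterium necrophorum — 9 left.
Motility -: excludes Clostridium septicum, Clostridium tetani, Clostridium difficile — 6 left.
Catalase -: excludes Bacteroides fragilis, Cutibacterium acnes — 4 left.

Actinomyces israelii, Fusobacterium nucleatum, Peptostreptococcus anaerobius, Prevotella melaninogenica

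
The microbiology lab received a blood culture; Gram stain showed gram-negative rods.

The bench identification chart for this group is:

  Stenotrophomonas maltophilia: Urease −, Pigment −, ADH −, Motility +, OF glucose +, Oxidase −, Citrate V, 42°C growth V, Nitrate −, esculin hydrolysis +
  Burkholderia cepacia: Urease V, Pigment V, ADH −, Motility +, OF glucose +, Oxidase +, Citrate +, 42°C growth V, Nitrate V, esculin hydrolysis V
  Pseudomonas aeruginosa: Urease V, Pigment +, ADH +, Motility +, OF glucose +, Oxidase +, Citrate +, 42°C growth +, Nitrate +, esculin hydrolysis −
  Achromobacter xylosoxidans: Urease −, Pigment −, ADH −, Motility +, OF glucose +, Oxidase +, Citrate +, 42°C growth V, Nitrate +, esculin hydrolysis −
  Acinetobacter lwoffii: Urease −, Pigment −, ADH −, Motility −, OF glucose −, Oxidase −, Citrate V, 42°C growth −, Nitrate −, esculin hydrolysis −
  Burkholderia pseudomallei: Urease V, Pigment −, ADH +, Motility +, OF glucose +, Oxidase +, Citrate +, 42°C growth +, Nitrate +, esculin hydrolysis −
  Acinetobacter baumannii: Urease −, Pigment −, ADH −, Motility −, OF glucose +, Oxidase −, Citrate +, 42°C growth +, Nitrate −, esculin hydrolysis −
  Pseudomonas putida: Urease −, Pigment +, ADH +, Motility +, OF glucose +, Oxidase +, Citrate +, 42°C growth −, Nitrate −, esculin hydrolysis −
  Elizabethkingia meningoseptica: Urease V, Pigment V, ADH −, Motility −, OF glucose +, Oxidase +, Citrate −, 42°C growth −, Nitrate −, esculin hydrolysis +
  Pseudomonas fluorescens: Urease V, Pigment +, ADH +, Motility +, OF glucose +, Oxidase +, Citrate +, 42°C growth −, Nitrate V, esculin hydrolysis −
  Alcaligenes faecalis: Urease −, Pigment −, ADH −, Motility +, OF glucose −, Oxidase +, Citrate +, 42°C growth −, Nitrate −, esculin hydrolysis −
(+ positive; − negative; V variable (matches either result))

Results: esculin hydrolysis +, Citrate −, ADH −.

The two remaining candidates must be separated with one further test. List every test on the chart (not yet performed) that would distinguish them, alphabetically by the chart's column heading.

Motility, Oxidase

Citrate −: excludes 8 organisms — 3 left.
ADH −: all 3 remaining candidates are consistent.
esculin hydrolysis +: excludes Acinetobacter lwoffii — 2 left.
Two candidates remain: Elizabethkingia meningoseptica and Stenotrophomonas maltophilia.
  Urease: V vs − — variable for at least one, does not separate.
  Pigment: V vs − — variable for at least one, does not separate.
  Motility: Elizabethkingia meningoseptica −, Stenotrophomonas maltophilia + — discriminates.
  OF glucose: + vs + — same for both, does not separate.
  Oxidase: Elizabethkingia meningoseptica +, Stenotrophomonas maltophilia − — discriminates.
  42°C growth: − vs V — variable for at least one, does not separate.
  Nitrate: − vs − — same for both, does not separate.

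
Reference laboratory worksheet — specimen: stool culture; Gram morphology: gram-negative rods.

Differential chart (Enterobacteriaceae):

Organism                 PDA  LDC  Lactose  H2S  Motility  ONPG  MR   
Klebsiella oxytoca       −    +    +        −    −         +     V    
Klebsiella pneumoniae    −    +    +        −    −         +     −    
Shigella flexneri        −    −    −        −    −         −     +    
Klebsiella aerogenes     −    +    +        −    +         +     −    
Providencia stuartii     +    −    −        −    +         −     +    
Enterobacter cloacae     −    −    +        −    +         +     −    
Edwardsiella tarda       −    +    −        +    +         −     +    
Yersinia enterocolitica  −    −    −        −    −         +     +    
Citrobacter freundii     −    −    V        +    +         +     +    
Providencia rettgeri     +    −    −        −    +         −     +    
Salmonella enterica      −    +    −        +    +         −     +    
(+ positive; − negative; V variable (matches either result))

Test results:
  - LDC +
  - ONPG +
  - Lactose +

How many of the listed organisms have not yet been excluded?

3

LDC +: excludes 6 organisms — 5 left.
ONPG +: excludes Edwardsiella tarda, Salmonella enterica — 3 left.
Lactose +: all 3 remaining candidates are consistent.
Still consistent: Klebsiella aerogenes, Klebsiella oxytoca, Klebsiella pneumoniae.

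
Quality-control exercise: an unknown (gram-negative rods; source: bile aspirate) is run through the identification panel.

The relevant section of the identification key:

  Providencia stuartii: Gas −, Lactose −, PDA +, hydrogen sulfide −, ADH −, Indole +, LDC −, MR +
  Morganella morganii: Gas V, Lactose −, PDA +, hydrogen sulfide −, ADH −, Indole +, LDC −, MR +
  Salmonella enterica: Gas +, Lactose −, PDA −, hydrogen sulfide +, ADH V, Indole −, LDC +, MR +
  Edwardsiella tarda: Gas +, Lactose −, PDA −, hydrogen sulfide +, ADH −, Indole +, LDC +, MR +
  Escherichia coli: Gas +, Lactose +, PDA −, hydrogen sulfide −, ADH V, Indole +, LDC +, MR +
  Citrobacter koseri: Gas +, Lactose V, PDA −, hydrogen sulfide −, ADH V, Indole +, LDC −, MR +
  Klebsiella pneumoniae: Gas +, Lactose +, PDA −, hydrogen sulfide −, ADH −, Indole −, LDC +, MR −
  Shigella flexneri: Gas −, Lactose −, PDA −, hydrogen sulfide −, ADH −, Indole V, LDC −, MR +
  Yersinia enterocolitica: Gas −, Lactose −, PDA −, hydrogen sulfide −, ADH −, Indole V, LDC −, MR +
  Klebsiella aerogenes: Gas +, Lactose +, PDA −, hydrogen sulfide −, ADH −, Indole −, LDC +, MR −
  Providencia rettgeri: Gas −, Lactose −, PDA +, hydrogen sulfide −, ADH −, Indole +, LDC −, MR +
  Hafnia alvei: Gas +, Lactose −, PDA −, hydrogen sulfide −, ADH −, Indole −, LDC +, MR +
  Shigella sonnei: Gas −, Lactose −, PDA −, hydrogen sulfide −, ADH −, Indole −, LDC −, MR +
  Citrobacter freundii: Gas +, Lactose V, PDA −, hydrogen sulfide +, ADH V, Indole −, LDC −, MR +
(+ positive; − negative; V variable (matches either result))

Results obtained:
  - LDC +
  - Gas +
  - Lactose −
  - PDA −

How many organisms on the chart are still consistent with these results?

3

LDC +: excludes 8 organisms — 6 left.
PDA −: all 6 remaining candidates are consistent.
Gas +: all 6 remaining candidates are consistent.
Lactose −: excludes Escherichia coli, Klebsiella pneumoniae, Klebsiella aerogenes — 3 left.
Still consistent: Edwardsiella tarda, Hafnia alvei, Salmonella enterica.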